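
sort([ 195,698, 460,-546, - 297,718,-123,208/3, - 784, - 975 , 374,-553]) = [ - 975, - 784,-553, - 546 , - 297, - 123, 208/3,  195,374, 460,698,718 ]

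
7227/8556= 2409/2852 = 0.84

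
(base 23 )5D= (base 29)4C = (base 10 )128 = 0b10000000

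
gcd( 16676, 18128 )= 44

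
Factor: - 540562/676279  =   -2^1*11^1 *24571^1*676279^(-1)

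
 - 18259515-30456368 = - 48715883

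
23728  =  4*5932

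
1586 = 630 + 956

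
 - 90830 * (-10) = 908300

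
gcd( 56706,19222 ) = 2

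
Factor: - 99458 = -2^1*223^2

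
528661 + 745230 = 1273891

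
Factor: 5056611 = 3^1*7^1*389^1* 619^1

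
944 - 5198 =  - 4254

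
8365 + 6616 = 14981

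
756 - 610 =146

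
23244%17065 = 6179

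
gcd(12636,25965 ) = 9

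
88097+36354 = 124451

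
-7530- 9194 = -16724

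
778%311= 156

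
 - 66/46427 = -1 + 46361/46427 = -0.00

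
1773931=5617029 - 3843098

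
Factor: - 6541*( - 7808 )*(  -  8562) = -437279559936 = -  2^8*3^1* 31^1 * 61^1*211^1*1427^1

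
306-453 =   -  147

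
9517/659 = 14 + 291/659 = 14.44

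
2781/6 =927/2 = 463.50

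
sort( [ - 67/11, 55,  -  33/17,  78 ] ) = [ - 67/11, - 33/17, 55, 78]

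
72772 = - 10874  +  83646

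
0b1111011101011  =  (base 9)11764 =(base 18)167d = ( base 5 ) 223130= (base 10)7915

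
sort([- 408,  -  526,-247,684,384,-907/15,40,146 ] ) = [-526, - 408, - 247, - 907/15,40,146, 384, 684 ] 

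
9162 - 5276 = 3886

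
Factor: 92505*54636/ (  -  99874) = - 2^1 * 3^2*5^1*7^1*29^1*157^1*881^1 * 49937^(-1 ) = - 2527051590/49937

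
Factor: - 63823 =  - 63823^1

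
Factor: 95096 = 2^3*11887^1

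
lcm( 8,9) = 72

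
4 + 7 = 11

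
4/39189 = 4/39189 = 0.00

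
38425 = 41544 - 3119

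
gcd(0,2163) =2163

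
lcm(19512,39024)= 39024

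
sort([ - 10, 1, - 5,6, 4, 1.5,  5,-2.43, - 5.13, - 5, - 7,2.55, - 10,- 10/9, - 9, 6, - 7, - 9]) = [-10, -10, - 9, - 9, - 7, - 7, - 5.13, - 5, -5, - 2.43,  -  10/9,1,  1.5,2.55,4, 5, 6,6 ]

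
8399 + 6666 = 15065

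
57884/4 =14471  =  14471.00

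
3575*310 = 1108250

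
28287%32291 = 28287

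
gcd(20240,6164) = 92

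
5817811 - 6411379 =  - 593568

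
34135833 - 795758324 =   -  761622491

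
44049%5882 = 2875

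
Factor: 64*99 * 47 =2^6*3^2*11^1*47^1=297792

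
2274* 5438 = 12366012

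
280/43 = 6 + 22/43 = 6.51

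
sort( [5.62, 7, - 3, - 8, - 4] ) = [ - 8, - 4, - 3,5.62,  7]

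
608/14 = 43+3/7  =  43.43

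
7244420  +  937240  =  8181660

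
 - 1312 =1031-2343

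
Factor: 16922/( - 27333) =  - 2^1 * 3^( - 2 )*3037^( - 1 )*8461^1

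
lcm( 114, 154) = 8778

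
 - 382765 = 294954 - 677719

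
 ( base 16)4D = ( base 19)41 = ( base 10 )77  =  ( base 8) 115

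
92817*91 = 8446347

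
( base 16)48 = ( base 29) 2e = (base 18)40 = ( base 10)72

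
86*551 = 47386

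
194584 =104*1871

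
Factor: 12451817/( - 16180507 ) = -1778831/2311501 = -29^1*37^( - 1 ) *61339^1*62473^( - 1 ) 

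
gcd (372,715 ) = 1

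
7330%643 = 257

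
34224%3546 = 2310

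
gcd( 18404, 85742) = 86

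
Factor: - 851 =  - 23^1 * 37^1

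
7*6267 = 43869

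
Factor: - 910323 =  - 3^2*41^1*2467^1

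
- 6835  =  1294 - 8129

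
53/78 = 53/78 = 0.68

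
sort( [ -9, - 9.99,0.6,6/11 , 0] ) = [-9.99, - 9 , 0,6/11, 0.6] 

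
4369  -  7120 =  - 2751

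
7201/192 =7201/192 = 37.51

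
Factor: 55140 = 2^2*3^1 * 5^1 * 919^1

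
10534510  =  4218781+6315729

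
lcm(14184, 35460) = 70920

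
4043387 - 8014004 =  - 3970617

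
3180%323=273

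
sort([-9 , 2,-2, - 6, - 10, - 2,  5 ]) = [ - 10 , - 9,  -  6, - 2, - 2,2,5]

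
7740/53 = 146 + 2/53 =146.04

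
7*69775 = 488425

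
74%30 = 14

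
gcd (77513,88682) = 1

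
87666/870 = 100 + 111/145 =100.77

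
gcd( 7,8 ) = 1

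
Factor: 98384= 2^4*11^1  *13^1 * 43^1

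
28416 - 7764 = 20652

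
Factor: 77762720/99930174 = 38881360/49965087=2^4 * 3^( - 1) *5^1*7^1 * 31^( - 1)* 83^( - 1)*6473^( - 1)*69431^1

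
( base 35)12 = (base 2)100101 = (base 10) 37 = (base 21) 1G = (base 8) 45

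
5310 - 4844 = 466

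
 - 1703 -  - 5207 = 3504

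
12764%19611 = 12764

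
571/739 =571/739 = 0.77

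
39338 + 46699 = 86037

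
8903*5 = 44515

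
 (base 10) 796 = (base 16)31c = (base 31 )PL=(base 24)194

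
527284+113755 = 641039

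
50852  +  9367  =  60219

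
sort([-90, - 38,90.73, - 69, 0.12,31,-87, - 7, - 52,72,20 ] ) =[ -90, - 87, - 69,-52, - 38, - 7,0.12,20, 31, 72, 90.73] 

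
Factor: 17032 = 2^3 *2129^1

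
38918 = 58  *671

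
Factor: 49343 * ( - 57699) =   -  3^3 * 7^2 * 19^1*53^1*2137^1 = - 2847041757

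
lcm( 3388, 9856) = 108416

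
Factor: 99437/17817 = 3^( - 1 )*13^1*5939^ ( - 1)* 7649^1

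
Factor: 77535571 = 47^1*1649693^1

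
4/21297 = 4/21297 =0.00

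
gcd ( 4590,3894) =6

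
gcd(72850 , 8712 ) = 2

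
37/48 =37/48 = 0.77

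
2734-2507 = 227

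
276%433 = 276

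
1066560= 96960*11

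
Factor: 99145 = 5^1*79^1* 251^1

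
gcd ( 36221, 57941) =1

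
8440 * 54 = 455760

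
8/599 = 8/599 =0.01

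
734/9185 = 734/9185 = 0.08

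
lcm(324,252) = 2268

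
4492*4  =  17968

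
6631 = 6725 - 94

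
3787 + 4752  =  8539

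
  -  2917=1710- 4627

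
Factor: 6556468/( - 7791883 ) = -2^2*11^( - 1)*43^1* 38119^1*708353^( - 1 ) 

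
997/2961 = 997/2961 = 0.34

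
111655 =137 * 815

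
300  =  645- 345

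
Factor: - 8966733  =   - 3^1 * 2988911^1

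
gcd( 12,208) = 4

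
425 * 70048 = 29770400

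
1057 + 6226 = 7283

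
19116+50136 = 69252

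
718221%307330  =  103561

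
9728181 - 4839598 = 4888583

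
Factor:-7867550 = - 2^1 * 5^2*157351^1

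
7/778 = 7/778 = 0.01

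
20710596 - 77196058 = -56485462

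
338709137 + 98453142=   437162279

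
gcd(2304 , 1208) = 8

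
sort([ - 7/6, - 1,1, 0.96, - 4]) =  [ - 4, - 7/6, - 1,0.96, 1]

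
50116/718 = 25058/359 = 69.80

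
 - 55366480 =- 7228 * 7660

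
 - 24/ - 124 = 6/31  =  0.19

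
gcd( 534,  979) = 89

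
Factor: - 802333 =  - 7^1*61^1*1879^1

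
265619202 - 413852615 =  - 148233413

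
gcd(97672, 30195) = 1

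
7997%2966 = 2065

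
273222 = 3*91074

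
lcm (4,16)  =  16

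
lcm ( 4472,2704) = 116272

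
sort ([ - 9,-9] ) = [-9,- 9]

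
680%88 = 64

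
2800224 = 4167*672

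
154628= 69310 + 85318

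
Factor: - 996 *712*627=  - 444638304 = - 2^5*3^2*11^1 * 19^1*83^1*89^1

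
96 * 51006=4896576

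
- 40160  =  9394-49554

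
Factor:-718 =-2^1 * 359^1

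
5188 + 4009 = 9197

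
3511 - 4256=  - 745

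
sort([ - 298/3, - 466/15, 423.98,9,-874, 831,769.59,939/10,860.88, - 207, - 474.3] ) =[ - 874,- 474.3, - 207, - 298/3, - 466/15 , 9,  939/10 , 423.98,769.59,831, 860.88 ]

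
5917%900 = 517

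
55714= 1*55714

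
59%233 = 59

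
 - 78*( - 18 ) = 1404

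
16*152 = 2432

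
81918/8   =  10239 + 3/4 = 10239.75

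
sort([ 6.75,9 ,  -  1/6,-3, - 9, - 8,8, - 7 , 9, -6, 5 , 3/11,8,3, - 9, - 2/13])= [  -  9, - 9, - 8, - 7, - 6,  -  3, - 1/6, - 2/13, 3/11,3,5 , 6.75,8,8, 9, 9 ] 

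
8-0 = 8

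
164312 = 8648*19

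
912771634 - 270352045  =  642419589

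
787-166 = 621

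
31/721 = 31/721 = 0.04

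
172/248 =43/62 = 0.69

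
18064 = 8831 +9233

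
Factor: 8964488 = 2^3 *13^1*86197^1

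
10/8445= 2/1689= 0.00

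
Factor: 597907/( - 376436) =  - 2^( - 2 )*17^1*35171^1*94109^( - 1)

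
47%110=47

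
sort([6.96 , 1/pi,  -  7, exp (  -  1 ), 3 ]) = [-7,1/pi,  exp ( - 1 ),3,6.96 ]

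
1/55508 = 1/55508 =0.00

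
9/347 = 9/347 = 0.03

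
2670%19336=2670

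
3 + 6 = 9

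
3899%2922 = 977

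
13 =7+6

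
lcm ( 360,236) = 21240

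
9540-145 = 9395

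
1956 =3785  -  1829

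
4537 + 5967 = 10504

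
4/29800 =1/7450 =0.00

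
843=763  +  80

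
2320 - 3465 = -1145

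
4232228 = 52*81389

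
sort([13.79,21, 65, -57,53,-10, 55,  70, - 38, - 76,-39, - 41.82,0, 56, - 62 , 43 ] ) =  [  -  76, - 62,-57, - 41.82,-39, -38,-10,0, 13.79,21,43,  53, 55,56,  65,70]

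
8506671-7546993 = 959678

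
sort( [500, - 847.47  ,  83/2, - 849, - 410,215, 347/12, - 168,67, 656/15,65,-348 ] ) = [ - 849, -847.47, - 410, - 348,- 168,347/12,83/2,656/15,65,67,215,500] 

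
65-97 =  - 32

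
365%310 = 55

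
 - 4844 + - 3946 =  - 8790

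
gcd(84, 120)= 12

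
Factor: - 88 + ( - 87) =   -  5^2 * 7^1 = - 175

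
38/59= 38/59 = 0.64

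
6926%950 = 276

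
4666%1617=1432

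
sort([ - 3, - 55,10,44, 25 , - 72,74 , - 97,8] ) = [ - 97, - 72, - 55, - 3, 8, 10, 25, 44, 74] 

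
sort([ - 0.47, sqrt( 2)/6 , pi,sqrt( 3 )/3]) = [ - 0.47, sqrt( 2) /6, sqrt(3)/3, pi]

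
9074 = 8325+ 749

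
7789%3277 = 1235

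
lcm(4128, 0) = 0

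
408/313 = 408/313 = 1.30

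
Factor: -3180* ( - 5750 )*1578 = 2^4 *3^2*5^4* 23^1*53^1*263^1 =28853730000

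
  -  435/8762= -1 + 8327/8762 = - 0.05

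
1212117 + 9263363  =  10475480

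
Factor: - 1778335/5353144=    - 2^(-3)*5^1*13^1 *109^1*251^1*419^(  -  1)*1597^ ( - 1)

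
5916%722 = 140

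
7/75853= 7/75853 = 0.00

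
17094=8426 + 8668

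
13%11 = 2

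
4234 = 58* 73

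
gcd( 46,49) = 1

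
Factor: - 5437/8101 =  - 5437^1* 8101^( - 1)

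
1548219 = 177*8747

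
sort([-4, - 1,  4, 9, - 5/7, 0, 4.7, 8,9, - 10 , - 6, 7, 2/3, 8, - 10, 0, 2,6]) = [ - 10, - 10,-6, - 4,-1 , - 5/7, 0, 0, 2/3, 2, 4 , 4.7, 6  ,  7 , 8, 8, 9, 9 ] 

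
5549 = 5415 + 134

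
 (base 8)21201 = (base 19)158h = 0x2281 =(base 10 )8833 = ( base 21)K0D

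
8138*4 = 32552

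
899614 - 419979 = 479635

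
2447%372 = 215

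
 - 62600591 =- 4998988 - 57601603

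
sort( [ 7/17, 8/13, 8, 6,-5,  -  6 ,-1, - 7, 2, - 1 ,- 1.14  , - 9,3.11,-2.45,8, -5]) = [ - 9,-7, - 6,- 5,-5, - 2.45, - 1.14, - 1, - 1,7/17,  8/13,2, 3.11, 6, 8,8 ] 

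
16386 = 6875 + 9511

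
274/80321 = 274/80321  =  0.00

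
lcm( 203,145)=1015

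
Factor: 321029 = 251^1*  1279^1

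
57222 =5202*11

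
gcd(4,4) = 4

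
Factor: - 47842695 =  - 3^2*5^1*41^1 * 25931^1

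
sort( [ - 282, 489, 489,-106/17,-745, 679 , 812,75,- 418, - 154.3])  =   [ - 745,-418, - 282,  -  154.3 ,-106/17, 75,489, 489, 679,812] 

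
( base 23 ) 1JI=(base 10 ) 984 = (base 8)1730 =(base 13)5a9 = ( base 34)sw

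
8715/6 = 1452+1/2 = 1452.50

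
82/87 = 82/87 = 0.94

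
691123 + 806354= 1497477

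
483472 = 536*902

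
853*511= 435883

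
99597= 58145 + 41452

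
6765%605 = 110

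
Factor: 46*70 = 3220 = 2^2*5^1*7^1*23^1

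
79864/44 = 1815 + 1/11= 1815.09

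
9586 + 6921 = 16507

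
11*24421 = 268631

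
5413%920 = 813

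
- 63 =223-286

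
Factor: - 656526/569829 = -2^1*443^1 * 769^( - 1 ) = - 886/769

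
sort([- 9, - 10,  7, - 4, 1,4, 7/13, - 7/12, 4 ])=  [ - 10, - 9, -4 ,-7/12  ,  7/13, 1,  4,4 , 7 ] 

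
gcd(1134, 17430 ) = 42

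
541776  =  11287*48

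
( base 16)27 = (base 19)21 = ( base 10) 39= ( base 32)17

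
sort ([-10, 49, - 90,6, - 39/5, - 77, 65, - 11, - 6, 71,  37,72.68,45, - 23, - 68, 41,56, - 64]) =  [-90, - 77, - 68, - 64, - 23, - 11, - 10, - 39/5, - 6, 6, 37 , 41, 45,49,56,  65, 71,72.68]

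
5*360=1800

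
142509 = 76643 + 65866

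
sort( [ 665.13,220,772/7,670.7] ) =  [ 772/7,220 , 665.13, 670.7]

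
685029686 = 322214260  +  362815426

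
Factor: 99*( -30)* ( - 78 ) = 2^2*3^4*5^1 * 11^1*13^1 = 231660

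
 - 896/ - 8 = 112/1 = 112.00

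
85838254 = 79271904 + 6566350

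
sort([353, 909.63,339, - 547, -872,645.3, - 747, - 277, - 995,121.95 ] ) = [-995, - 872,-747,-547,  -  277  ,  121.95, 339 , 353, 645.3, 909.63]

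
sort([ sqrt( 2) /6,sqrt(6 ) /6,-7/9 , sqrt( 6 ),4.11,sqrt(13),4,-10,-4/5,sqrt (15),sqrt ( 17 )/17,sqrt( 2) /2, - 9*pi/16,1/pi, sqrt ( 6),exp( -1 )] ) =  [ - 10,  -  9*pi/16,-4/5,-7/9,sqrt( 2) /6,sqrt(17 ) /17,1/pi, exp (-1),  sqrt(6 ) /6,sqrt( 2)/2, sqrt( 6 ),sqrt( 6 ), sqrt(13),sqrt( 15 ),  4,4.11]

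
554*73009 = 40446986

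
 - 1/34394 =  - 1/34394 = - 0.00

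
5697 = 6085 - 388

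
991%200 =191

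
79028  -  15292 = 63736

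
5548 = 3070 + 2478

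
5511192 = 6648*829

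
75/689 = 75/689 = 0.11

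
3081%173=140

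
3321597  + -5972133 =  - 2650536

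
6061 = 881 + 5180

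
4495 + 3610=8105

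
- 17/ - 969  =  1/57 = 0.02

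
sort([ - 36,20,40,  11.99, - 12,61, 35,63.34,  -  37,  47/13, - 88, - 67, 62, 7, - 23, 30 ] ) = [ - 88, - 67,  -  37,  -  36, - 23, - 12,47/13,7, 11.99, 20, 30, 35, 40, 61,62,63.34 ] 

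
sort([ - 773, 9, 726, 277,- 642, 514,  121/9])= [ - 773 , - 642, 9, 121/9, 277, 514,726]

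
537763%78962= 63991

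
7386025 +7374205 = 14760230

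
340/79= 340/79 = 4.30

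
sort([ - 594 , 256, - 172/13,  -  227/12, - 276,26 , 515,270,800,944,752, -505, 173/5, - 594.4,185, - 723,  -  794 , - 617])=[ - 794,- 723, - 617,-594.4, -594,-505, - 276,  -  227/12,-172/13,  26, 173/5 , 185, 256,270,515,752, 800 , 944]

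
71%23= 2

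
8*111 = 888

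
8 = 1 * 8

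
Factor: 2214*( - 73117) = -2^1  *3^3*11^1*17^2 * 23^1*41^1 =- 161881038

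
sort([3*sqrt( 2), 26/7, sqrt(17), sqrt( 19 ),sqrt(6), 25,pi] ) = [ sqrt(6),pi, 26/7,sqrt( 17) , 3*sqrt( 2 ),sqrt( 19),  25 ]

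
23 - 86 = -63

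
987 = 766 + 221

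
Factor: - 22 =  - 2^1 * 11^1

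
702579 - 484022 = 218557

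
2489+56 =2545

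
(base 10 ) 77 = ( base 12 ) 65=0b1001101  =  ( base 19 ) 41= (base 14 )57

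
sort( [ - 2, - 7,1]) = [ - 7, - 2,  1]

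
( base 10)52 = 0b110100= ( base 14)3a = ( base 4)310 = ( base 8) 64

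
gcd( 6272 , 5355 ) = 7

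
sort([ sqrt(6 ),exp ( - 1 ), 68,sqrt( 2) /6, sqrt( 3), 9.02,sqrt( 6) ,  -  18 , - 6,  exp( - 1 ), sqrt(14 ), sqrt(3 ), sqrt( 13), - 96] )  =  [ - 96, - 18, - 6,sqrt( 2) /6, exp( - 1 ),exp( - 1 ), sqrt( 3 ),sqrt (3), sqrt( 6),sqrt( 6),sqrt(13), sqrt( 14 ), 9.02, 68 ]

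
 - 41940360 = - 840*49929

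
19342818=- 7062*(-2739 )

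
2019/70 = 2019/70=28.84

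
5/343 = 5/343=0.01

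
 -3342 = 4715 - 8057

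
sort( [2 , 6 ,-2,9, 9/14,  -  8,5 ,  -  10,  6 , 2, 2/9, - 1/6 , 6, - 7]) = [ - 10,  -  8 , - 7, - 2, - 1/6,  2/9,9/14, 2, 2,5,6 , 6,6,9 ]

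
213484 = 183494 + 29990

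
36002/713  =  50 + 352/713 = 50.49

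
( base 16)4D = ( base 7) 140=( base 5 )302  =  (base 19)41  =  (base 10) 77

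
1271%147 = 95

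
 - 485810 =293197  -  779007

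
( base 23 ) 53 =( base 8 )166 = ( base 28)46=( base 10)118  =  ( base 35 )3D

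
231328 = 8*28916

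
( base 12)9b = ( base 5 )434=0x77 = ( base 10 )119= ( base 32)3n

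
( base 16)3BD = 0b1110111101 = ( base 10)957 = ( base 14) 4C5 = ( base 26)1al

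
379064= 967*392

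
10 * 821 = 8210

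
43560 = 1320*33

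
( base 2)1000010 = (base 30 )26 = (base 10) 66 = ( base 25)2G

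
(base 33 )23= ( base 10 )69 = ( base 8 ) 105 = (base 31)27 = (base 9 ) 76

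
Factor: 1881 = 3^2*11^1*19^1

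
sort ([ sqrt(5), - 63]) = [ - 63, sqrt(5 ) ] 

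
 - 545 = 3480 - 4025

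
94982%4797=3839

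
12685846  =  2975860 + 9709986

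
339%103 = 30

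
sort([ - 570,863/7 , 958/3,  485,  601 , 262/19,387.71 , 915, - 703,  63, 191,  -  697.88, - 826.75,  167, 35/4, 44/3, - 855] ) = [ - 855, - 826.75 , - 703, - 697.88, -570,35/4, 262/19, 44/3,  63,  863/7, 167,191,958/3 , 387.71 , 485,601, 915]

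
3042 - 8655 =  - 5613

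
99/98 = 1 + 1/98 = 1.01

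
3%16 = 3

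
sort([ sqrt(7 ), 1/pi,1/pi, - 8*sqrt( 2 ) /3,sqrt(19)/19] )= [  -  8*sqrt( 2 )/3, sqrt(19)/19,1/pi,1/pi, sqrt ( 7 )]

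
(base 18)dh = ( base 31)83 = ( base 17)ED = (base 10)251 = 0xFB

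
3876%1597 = 682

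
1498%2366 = 1498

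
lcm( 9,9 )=9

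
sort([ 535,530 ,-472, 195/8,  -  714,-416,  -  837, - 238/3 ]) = [ - 837, - 714, - 472, - 416,  -  238/3, 195/8,530,535 ]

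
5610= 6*935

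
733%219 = 76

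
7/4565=7/4565 = 0.00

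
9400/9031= 9400/9031 = 1.04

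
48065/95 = 9613/19 = 505.95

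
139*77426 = 10762214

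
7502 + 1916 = 9418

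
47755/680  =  70+31/136= 70.23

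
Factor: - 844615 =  - 5^1* 251^1*673^1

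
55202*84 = 4636968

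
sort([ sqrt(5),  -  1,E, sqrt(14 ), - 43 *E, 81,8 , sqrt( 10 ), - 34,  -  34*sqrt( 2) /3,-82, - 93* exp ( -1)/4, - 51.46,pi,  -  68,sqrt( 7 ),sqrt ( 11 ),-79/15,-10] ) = [ - 43*E,-82, - 68, - 51.46, - 34,  -  34*sqrt (2)/3,-10, - 93 * exp(-1) /4 ,-79/15,- 1, sqrt( 5 ), sqrt (7),E, pi, sqrt(10), sqrt(11 ), sqrt( 14 ), 8, 81] 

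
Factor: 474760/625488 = 2^( - 1)*3^ ( - 1 )*5^1*11^1 * 13^1 * 157^( - 1 )  =  715/942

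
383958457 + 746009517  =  1129967974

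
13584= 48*283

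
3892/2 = 1946 = 1946.00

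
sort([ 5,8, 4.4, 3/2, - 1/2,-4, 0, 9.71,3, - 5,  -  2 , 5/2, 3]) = [-5,  -  4,-2, - 1/2,0,3/2, 5/2, 3, 3, 4.4,5, 8,9.71]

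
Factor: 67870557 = 3^2*331^1 * 22783^1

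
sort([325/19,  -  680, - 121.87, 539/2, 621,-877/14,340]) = [ - 680 ,  -  121.87,  -  877/14, 325/19,539/2, 340,621 ] 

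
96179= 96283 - 104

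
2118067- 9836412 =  - 7718345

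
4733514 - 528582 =4204932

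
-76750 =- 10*7675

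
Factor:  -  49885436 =  -  2^2 *23^1*337^1*1609^1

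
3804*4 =15216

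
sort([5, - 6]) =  [ -6,5 ] 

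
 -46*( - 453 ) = 20838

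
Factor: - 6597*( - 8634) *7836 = 446326790328= 2^3 * 3^4 *653^1 *733^1*1439^1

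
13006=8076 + 4930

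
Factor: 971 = 971^1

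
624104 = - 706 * ( - 884)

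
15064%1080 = 1024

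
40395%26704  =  13691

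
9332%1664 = 1012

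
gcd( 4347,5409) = 9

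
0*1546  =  0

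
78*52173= 4069494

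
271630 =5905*46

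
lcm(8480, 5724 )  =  228960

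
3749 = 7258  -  3509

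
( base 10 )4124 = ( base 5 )112444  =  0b1000000011100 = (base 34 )3ja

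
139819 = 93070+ 46749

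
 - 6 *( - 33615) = 201690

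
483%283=200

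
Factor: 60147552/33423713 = 2^5*3^1*233^1*521^ ( - 1 ) * 2689^1 * 64153^( - 1 )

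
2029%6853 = 2029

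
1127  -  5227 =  - 4100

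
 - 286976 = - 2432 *118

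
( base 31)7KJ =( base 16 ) 1CC6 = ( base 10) 7366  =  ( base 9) 11084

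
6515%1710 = 1385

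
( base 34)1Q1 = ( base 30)281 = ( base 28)2gp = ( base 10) 2041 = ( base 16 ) 7f9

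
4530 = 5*906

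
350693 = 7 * 50099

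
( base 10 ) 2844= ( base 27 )3o9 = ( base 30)34o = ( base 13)13AA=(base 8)5434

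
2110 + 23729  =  25839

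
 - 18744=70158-88902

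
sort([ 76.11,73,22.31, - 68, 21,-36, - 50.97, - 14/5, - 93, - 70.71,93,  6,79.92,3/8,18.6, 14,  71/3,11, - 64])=[  -  93,-70.71, - 68, - 64,- 50.97, - 36, - 14/5 , 3/8,6,  11, 14, 18.6,21,22.31,71/3,73, 76.11,79.92, 93]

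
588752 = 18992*31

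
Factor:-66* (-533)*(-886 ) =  - 31167708 = - 2^2*3^1*11^1* 13^1 * 41^1*443^1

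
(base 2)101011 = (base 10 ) 43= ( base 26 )1H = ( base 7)61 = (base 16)2b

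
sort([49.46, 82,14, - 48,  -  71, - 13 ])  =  [ - 71, - 48 , - 13 , 14,  49.46, 82 ]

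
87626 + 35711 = 123337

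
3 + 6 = 9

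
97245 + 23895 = 121140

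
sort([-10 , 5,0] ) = [- 10,  0,5]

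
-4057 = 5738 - 9795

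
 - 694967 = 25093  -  720060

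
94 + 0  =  94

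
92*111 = 10212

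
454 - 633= - 179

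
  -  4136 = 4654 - 8790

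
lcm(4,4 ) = 4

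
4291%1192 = 715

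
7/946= 7/946 = 0.01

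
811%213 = 172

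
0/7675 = 0 = 0.00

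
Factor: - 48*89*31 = -132432 =- 2^4*3^1*31^1 * 89^1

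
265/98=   2 + 69/98= 2.70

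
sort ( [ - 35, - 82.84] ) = [  -  82.84, - 35]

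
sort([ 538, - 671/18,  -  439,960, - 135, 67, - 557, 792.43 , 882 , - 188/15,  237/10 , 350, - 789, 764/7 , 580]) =[ - 789 , - 557, -439, - 135, - 671/18, - 188/15, 237/10,67,764/7, 350,538 , 580, 792.43,  882 , 960]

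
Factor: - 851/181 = -23^1 * 37^1*181^(-1)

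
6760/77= 87 + 61/77 = 87.79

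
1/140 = 1/140 = 0.01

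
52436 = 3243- - 49193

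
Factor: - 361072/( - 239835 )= 2^4*3^( - 1 )*5^(- 1)*59^(-1 )*271^( -1)*22567^1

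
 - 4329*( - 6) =25974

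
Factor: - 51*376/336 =  -  799/14 = -  2^( - 1 )*7^( - 1)*17^1 * 47^1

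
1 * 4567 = 4567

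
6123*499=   3055377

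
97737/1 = 97737 = 97737.00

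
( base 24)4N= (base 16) 77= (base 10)119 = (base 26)4F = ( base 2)1110111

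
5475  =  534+4941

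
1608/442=3 + 141/221 =3.64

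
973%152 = 61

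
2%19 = 2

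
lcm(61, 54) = 3294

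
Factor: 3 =3^1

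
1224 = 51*24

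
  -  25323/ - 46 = 1101/2 = 550.50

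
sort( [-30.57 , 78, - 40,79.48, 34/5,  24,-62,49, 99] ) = [-62,-40,- 30.57,34/5, 24, 49,78, 79.48, 99 ] 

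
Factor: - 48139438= -2^1*24069719^1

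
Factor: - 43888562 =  - 2^1*4229^1*5189^1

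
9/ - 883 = -1 + 874/883=- 0.01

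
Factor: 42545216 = 2^6*7^1*23^1*4129^1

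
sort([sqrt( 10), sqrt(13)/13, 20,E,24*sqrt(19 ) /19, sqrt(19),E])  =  [ sqrt ( 13 ) /13, E, E , sqrt(10),sqrt( 19),24*sqrt(19 ) /19,20] 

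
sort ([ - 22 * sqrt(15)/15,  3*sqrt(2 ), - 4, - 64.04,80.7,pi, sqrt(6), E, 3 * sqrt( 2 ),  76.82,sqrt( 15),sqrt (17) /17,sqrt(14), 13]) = [  -  64.04, - 22 * sqrt(15) /15, - 4,sqrt( 17 )/17,sqrt ( 6), E, pi,sqrt(14 ), sqrt( 15 ),3 * sqrt( 2),3 * sqrt( 2 ), 13,76.82,80.7]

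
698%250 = 198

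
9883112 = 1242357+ 8640755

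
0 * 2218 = 0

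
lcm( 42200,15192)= 379800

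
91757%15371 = 14902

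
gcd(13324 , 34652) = 4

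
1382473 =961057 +421416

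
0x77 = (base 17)70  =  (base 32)3n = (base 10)119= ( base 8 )167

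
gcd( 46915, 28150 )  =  5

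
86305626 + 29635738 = 115941364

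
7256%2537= 2182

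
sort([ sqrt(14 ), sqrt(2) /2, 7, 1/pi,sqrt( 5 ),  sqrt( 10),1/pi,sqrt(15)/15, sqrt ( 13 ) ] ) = [ sqrt(15 )/15, 1/pi,1/pi, sqrt( 2)/2, sqrt(5 ), sqrt( 10 ), sqrt(13 ), sqrt(14),7 ]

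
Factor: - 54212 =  -2^2*13553^1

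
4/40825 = 4/40825=0.00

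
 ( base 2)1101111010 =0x37A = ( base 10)890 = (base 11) 73a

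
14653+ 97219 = 111872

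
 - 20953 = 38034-58987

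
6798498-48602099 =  - 41803601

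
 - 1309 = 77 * ( - 17)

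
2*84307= 168614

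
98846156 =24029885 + 74816271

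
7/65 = 7/65 = 0.11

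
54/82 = 27/41 = 0.66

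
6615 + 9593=16208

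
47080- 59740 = -12660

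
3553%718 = 681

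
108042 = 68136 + 39906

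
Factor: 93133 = 93133^1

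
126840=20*6342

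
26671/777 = 34 +253/777 = 34.33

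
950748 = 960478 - 9730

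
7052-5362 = 1690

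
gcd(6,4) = 2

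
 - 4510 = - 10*451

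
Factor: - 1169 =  - 7^1*167^1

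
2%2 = 0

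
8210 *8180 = 67157800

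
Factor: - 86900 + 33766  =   - 2^1*31^1*857^1 = - 53134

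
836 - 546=290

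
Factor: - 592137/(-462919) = 3^3*7^1*13^1*241^1*449^( - 1)*1031^( - 1)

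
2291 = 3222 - 931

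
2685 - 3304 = - 619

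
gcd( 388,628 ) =4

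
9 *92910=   836190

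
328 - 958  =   - 630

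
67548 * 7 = 472836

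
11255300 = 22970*490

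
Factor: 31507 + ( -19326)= 12181 = 13^1*937^1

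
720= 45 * 16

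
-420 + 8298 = 7878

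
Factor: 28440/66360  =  3^1*7^( - 1 ) =3/7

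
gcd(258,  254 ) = 2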